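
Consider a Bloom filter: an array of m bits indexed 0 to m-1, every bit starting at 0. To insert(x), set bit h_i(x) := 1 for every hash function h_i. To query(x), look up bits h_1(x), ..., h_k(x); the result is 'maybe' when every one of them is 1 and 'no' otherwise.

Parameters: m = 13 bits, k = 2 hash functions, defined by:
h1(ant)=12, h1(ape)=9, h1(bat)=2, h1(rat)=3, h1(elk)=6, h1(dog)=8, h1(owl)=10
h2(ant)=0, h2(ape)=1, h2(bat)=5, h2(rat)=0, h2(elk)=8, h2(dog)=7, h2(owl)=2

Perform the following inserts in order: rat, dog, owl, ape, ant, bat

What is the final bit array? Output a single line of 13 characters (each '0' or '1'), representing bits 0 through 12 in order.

Start: bits=0000000000000
After insert 'rat': sets bits 0 3 -> bits=1001000000000
After insert 'dog': sets bits 7 8 -> bits=1001000110000
After insert 'owl': sets bits 2 10 -> bits=1011000110100
After insert 'ape': sets bits 1 9 -> bits=1111000111100
After insert 'ant': sets bits 0 12 -> bits=1111000111101
After insert 'bat': sets bits 2 5 -> bits=1111010111101

Answer: 1111010111101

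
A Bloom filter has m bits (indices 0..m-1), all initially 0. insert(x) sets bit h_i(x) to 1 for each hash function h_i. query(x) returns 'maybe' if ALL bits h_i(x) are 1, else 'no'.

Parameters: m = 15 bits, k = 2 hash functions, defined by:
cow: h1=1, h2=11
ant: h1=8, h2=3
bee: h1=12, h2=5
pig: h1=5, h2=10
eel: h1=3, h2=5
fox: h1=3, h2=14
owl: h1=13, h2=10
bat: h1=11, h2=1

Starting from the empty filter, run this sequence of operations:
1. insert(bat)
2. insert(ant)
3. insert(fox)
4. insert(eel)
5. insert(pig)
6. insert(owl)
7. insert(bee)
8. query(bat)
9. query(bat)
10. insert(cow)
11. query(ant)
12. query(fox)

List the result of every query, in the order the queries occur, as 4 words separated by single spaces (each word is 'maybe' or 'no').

Answer: maybe maybe maybe maybe

Derivation:
Start: bits=000000000000000
Op 1: insert bat -> sets bits 1 11 -> bits=010000000001000
Op 2: insert ant -> sets bits 3 8 -> bits=010100001001000
Op 3: insert fox -> sets bits 3 14 -> bits=010100001001001
Op 4: insert eel -> sets bits 3 5 -> bits=010101001001001
Op 5: insert pig -> sets bits 5 10 -> bits=010101001011001
Op 6: insert owl -> sets bits 10 13 -> bits=010101001011011
Op 7: insert bee -> sets bits 5 12 -> bits=010101001011111
Op 8: query bat -> checks bit1=1, bit11=1 (all 1) -> maybe
Op 9: query bat -> checks bit1=1, bit11=1 (all 1) -> maybe
Op 10: insert cow -> sets bits 1 11 -> bits=010101001011111
Op 11: query ant -> checks bit3=1, bit8=1 (all 1) -> maybe
Op 12: query fox -> checks bit3=1, bit14=1 (all 1) -> maybe
Query results in order: maybe maybe maybe maybe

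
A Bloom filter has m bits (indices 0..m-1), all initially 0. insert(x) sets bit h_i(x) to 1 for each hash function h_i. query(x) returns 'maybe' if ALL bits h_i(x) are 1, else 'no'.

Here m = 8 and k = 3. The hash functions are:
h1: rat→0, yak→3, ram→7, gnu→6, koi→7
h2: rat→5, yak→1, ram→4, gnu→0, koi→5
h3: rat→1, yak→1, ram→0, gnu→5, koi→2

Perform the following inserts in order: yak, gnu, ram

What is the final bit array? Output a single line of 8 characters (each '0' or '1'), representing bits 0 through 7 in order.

Answer: 11011111

Derivation:
Start: bits=00000000
After insert 'yak': sets bits 1 3 -> bits=01010000
After insert 'gnu': sets bits 0 5 6 -> bits=11010110
After insert 'ram': sets bits 0 4 7 -> bits=11011111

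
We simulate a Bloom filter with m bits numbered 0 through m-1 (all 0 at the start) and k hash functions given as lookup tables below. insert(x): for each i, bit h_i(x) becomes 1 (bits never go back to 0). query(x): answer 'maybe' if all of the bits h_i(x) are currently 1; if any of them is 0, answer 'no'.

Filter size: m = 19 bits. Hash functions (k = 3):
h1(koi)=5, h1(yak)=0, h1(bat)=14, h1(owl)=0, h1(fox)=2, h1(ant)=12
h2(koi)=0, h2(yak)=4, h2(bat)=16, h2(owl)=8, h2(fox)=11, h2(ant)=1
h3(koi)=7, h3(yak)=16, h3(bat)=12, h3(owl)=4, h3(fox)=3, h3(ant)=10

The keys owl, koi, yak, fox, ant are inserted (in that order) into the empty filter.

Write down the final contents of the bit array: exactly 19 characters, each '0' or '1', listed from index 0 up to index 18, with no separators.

Answer: 1111110110111000100

Derivation:
Start: bits=0000000000000000000
After insert 'owl': sets bits 0 4 8 -> bits=1000100010000000000
After insert 'koi': sets bits 0 5 7 -> bits=1000110110000000000
After insert 'yak': sets bits 0 4 16 -> bits=1000110110000000100
After insert 'fox': sets bits 2 3 11 -> bits=1011110110010000100
After insert 'ant': sets bits 1 10 12 -> bits=1111110110111000100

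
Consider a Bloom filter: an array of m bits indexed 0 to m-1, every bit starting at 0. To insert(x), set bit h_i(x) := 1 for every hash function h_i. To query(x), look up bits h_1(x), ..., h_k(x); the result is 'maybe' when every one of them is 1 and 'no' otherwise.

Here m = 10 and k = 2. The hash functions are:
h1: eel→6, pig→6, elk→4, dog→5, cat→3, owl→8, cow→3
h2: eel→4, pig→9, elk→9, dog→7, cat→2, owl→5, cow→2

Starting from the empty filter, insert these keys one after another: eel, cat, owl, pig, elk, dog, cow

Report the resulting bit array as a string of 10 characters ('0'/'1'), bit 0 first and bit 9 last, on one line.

Answer: 0011111111

Derivation:
Start: bits=0000000000
After insert 'eel': sets bits 4 6 -> bits=0000101000
After insert 'cat': sets bits 2 3 -> bits=0011101000
After insert 'owl': sets bits 5 8 -> bits=0011111010
After insert 'pig': sets bits 6 9 -> bits=0011111011
After insert 'elk': sets bits 4 9 -> bits=0011111011
After insert 'dog': sets bits 5 7 -> bits=0011111111
After insert 'cow': sets bits 2 3 -> bits=0011111111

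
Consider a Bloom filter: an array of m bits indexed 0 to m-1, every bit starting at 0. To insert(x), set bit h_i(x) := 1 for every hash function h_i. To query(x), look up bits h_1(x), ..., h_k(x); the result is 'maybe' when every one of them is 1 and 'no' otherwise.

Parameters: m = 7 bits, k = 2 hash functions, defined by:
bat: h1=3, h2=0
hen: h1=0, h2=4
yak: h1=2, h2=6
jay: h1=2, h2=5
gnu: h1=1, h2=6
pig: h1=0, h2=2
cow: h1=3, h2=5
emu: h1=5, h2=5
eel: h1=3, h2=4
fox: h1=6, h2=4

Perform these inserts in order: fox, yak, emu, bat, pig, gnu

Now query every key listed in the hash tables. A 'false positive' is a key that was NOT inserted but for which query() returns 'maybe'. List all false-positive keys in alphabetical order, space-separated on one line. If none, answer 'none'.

Answer: cow eel hen jay

Derivation:
Start: bits=0000000
After insert 'fox': sets bits 4 6 -> bits=0000101
After insert 'yak': sets bits 2 6 -> bits=0010101
After insert 'emu': sets bits 5 -> bits=0010111
After insert 'bat': sets bits 0 3 -> bits=1011111
After insert 'pig': sets bits 0 2 -> bits=1011111
After insert 'gnu': sets bits 1 6 -> bits=1111111
Not inserted: cow eel hen jay — query each against bits=1111111:
query cow: checks bit3=1, bit5=1 (all 1) -> maybe => FALSE POSITIVE
query eel: checks bit3=1, bit4=1 (all 1) -> maybe => FALSE POSITIVE
query hen: checks bit0=1, bit4=1 (all 1) -> maybe => FALSE POSITIVE
query jay: checks bit2=1, bit5=1 (all 1) -> maybe => FALSE POSITIVE
False positives (alphabetical): cow eel hen jay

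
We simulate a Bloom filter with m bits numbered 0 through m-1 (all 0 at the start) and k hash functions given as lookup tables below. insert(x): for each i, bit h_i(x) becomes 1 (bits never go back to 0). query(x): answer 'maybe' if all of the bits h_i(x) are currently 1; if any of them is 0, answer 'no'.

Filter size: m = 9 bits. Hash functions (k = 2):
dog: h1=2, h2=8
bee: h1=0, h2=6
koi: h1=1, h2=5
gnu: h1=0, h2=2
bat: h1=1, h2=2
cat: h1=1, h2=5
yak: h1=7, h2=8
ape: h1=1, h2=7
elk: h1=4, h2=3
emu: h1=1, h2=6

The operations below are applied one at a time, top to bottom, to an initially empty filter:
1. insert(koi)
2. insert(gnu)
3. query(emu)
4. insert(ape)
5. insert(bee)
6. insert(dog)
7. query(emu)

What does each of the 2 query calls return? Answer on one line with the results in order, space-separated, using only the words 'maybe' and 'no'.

Start: bits=000000000
Op 1: insert koi -> sets bits 1 5 -> bits=010001000
Op 2: insert gnu -> sets bits 0 2 -> bits=111001000
Op 3: query emu -> checks bit1=1, bit6=0 (has a 0) -> no
Op 4: insert ape -> sets bits 1 7 -> bits=111001010
Op 5: insert bee -> sets bits 0 6 -> bits=111001110
Op 6: insert dog -> sets bits 2 8 -> bits=111001111
Op 7: query emu -> checks bit1=1, bit6=1 (all 1) -> maybe
Query results in order: no maybe

Answer: no maybe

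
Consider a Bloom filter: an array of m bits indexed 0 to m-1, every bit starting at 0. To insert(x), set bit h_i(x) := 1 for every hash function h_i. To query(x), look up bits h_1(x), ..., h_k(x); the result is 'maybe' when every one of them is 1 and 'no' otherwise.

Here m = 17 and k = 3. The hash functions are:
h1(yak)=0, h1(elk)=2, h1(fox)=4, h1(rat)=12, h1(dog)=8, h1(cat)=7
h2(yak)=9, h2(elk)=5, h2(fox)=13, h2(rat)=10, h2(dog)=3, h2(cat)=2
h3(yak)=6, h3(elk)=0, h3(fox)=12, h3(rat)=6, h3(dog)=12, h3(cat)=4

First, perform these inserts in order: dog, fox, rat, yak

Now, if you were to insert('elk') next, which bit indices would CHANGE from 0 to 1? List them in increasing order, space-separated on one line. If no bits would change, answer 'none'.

Start: bits=00000000000000000
After insert 'dog': sets bits 3 8 12 -> bits=00010000100010000
After insert 'fox': sets bits 4 12 13 -> bits=00011000100011000
After insert 'rat': sets bits 6 10 12 -> bits=00011010101011000
After insert 'yak': sets bits 0 6 9 -> bits=10011010111011000
insert 'elk' would touch bits 0 2 5; currently bit0=1, bit2=0, bit5=0
Bits that are 0 among those (would change 0->1): 2 5

Answer: 2 5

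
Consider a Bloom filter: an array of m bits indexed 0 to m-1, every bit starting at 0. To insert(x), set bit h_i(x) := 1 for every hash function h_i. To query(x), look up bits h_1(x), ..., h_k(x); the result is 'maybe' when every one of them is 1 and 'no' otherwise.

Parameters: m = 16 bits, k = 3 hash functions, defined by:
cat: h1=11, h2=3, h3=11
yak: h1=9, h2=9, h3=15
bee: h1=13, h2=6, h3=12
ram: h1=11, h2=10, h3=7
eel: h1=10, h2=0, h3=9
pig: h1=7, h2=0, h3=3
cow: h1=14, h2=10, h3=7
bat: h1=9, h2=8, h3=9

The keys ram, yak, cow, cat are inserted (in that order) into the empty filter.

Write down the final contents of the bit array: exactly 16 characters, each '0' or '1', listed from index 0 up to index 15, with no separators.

Start: bits=0000000000000000
After insert 'ram': sets bits 7 10 11 -> bits=0000000100110000
After insert 'yak': sets bits 9 15 -> bits=0000000101110001
After insert 'cow': sets bits 7 10 14 -> bits=0000000101110011
After insert 'cat': sets bits 3 11 -> bits=0001000101110011

Answer: 0001000101110011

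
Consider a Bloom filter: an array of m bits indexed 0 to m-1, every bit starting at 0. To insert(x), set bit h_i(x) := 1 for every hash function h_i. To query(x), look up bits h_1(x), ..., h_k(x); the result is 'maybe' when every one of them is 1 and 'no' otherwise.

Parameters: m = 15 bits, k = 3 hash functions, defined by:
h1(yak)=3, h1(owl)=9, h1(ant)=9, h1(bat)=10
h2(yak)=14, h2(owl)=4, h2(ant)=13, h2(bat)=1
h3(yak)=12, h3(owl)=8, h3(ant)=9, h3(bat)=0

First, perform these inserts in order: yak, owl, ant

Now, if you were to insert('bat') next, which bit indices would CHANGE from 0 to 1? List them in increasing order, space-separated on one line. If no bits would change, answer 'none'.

Answer: 0 1 10

Derivation:
Start: bits=000000000000000
After insert 'yak': sets bits 3 12 14 -> bits=000100000000101
After insert 'owl': sets bits 4 8 9 -> bits=000110001100101
After insert 'ant': sets bits 9 13 -> bits=000110001100111
insert 'bat' would touch bits 0 1 10; currently bit0=0, bit1=0, bit10=0
Bits that are 0 among those (would change 0->1): 0 1 10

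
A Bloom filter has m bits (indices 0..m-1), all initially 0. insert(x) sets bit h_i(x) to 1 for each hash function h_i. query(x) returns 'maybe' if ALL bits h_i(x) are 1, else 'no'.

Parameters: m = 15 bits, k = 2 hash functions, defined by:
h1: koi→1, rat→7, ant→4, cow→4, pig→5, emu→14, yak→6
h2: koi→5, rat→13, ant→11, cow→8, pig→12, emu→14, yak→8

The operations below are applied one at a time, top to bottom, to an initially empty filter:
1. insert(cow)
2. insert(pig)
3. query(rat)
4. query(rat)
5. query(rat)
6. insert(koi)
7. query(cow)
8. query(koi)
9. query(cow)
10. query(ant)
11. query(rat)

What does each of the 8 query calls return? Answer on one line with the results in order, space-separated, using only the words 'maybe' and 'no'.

Start: bits=000000000000000
Op 1: insert cow -> sets bits 4 8 -> bits=000010001000000
Op 2: insert pig -> sets bits 5 12 -> bits=000011001000100
Op 3: query rat -> checks bit7=0, bit13=0 (has a 0) -> no
Op 4: query rat -> checks bit7=0, bit13=0 (has a 0) -> no
Op 5: query rat -> checks bit7=0, bit13=0 (has a 0) -> no
Op 6: insert koi -> sets bits 1 5 -> bits=010011001000100
Op 7: query cow -> checks bit4=1, bit8=1 (all 1) -> maybe
Op 8: query koi -> checks bit1=1, bit5=1 (all 1) -> maybe
Op 9: query cow -> checks bit4=1, bit8=1 (all 1) -> maybe
Op 10: query ant -> checks bit4=1, bit11=0 (has a 0) -> no
Op 11: query rat -> checks bit7=0, bit13=0 (has a 0) -> no
Query results in order: no no no maybe maybe maybe no no

Answer: no no no maybe maybe maybe no no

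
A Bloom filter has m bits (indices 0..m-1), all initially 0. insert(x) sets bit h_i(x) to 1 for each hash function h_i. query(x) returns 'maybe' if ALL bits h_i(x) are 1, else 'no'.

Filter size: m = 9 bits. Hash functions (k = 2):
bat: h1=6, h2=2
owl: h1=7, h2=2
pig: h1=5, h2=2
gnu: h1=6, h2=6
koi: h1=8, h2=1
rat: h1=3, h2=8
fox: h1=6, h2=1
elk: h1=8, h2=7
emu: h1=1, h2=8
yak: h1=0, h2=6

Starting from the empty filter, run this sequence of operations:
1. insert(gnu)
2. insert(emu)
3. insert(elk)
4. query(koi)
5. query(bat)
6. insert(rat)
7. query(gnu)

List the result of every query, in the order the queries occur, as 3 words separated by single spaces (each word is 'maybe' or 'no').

Answer: maybe no maybe

Derivation:
Start: bits=000000000
Op 1: insert gnu -> sets bits 6 -> bits=000000100
Op 2: insert emu -> sets bits 1 8 -> bits=010000101
Op 3: insert elk -> sets bits 7 8 -> bits=010000111
Op 4: query koi -> checks bit1=1, bit8=1 (all 1) -> maybe
Op 5: query bat -> checks bit2=0, bit6=1 (has a 0) -> no
Op 6: insert rat -> sets bits 3 8 -> bits=010100111
Op 7: query gnu -> checks bit6=1 (all 1) -> maybe
Query results in order: maybe no maybe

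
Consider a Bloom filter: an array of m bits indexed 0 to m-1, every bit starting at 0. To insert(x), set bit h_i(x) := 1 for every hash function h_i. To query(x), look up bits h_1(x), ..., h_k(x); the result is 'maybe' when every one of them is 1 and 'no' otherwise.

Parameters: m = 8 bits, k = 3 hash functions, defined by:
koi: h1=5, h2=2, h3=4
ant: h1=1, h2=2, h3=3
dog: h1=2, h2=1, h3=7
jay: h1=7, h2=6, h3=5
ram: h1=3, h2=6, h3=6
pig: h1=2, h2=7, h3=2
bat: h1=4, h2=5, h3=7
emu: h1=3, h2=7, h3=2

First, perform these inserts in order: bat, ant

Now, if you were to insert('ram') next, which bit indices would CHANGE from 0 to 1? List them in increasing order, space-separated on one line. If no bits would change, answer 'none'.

Answer: 6

Derivation:
Start: bits=00000000
After insert 'bat': sets bits 4 5 7 -> bits=00001101
After insert 'ant': sets bits 1 2 3 -> bits=01111101
insert 'ram' would touch bits 3 6; currently bit3=1, bit6=0
Bits that are 0 among those (would change 0->1): 6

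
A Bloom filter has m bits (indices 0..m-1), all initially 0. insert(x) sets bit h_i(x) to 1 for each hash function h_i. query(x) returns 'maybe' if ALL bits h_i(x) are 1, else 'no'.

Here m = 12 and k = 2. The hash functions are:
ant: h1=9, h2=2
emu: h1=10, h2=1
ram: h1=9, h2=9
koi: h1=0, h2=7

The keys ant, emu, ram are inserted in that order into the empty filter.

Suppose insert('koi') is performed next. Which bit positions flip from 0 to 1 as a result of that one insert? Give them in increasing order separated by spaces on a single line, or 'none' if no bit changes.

Answer: 0 7

Derivation:
Start: bits=000000000000
After insert 'ant': sets bits 2 9 -> bits=001000000100
After insert 'emu': sets bits 1 10 -> bits=011000000110
After insert 'ram': sets bits 9 -> bits=011000000110
insert 'koi' would touch bits 0 7; currently bit0=0, bit7=0
Bits that are 0 among those (would change 0->1): 0 7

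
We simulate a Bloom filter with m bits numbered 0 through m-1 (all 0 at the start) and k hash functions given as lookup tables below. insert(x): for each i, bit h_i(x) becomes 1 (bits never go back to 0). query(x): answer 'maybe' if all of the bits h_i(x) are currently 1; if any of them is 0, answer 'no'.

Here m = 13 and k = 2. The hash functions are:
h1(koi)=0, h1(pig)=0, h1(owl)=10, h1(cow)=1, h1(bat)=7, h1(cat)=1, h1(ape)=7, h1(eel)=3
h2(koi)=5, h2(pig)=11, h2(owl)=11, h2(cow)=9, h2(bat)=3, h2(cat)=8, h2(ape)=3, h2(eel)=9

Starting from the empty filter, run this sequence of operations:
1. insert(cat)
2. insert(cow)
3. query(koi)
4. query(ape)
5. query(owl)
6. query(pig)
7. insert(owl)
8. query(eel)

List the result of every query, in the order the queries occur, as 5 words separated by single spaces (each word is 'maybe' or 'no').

Start: bits=0000000000000
Op 1: insert cat -> sets bits 1 8 -> bits=0100000010000
Op 2: insert cow -> sets bits 1 9 -> bits=0100000011000
Op 3: query koi -> checks bit0=0, bit5=0 (has a 0) -> no
Op 4: query ape -> checks bit3=0, bit7=0 (has a 0) -> no
Op 5: query owl -> checks bit10=0, bit11=0 (has a 0) -> no
Op 6: query pig -> checks bit0=0, bit11=0 (has a 0) -> no
Op 7: insert owl -> sets bits 10 11 -> bits=0100000011110
Op 8: query eel -> checks bit3=0, bit9=1 (has a 0) -> no
Query results in order: no no no no no

Answer: no no no no no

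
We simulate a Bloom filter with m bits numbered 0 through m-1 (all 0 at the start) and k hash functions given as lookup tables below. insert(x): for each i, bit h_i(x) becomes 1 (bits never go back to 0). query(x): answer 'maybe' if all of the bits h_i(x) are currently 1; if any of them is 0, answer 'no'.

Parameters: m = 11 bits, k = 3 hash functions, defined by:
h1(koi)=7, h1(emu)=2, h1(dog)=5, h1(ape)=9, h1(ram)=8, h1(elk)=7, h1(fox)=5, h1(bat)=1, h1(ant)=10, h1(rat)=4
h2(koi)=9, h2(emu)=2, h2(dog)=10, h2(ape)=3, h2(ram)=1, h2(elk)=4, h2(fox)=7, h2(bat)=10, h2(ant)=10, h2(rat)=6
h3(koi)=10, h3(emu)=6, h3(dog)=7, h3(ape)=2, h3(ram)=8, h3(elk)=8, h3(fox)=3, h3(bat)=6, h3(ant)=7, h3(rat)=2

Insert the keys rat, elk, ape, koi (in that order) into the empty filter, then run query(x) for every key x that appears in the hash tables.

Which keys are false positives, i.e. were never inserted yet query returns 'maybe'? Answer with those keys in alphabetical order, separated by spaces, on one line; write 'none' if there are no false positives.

Start: bits=00000000000
After insert 'rat': sets bits 2 4 6 -> bits=00101010000
After insert 'elk': sets bits 4 7 8 -> bits=00101011100
After insert 'ape': sets bits 2 3 9 -> bits=00111011110
After insert 'koi': sets bits 7 9 10 -> bits=00111011111
Not inserted: ant bat dog emu fox ram — query each against bits=00111011111:
query ant: checks bit7=1, bit10=1 (all 1) -> maybe => FALSE POSITIVE
query bat: checks bit1=0, bit6=1, bit10=1 (has a 0) -> no => not a false positive
query dog: checks bit5=0, bit7=1, bit10=1 (has a 0) -> no => not a false positive
query emu: checks bit2=1, bit6=1 (all 1) -> maybe => FALSE POSITIVE
query fox: checks bit3=1, bit5=0, bit7=1 (has a 0) -> no => not a false positive
query ram: checks bit1=0, bit8=1 (has a 0) -> no => not a false positive
False positives (alphabetical): ant emu

Answer: ant emu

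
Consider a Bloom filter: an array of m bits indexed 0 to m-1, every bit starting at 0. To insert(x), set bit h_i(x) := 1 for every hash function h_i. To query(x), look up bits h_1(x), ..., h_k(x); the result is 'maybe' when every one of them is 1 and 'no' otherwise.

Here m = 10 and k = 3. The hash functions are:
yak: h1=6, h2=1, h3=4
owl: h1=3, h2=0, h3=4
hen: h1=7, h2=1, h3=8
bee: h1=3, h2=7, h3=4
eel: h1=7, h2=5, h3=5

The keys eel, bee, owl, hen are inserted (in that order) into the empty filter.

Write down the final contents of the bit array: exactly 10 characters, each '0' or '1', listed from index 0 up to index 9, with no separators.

Answer: 1101110110

Derivation:
Start: bits=0000000000
After insert 'eel': sets bits 5 7 -> bits=0000010100
After insert 'bee': sets bits 3 4 7 -> bits=0001110100
After insert 'owl': sets bits 0 3 4 -> bits=1001110100
After insert 'hen': sets bits 1 7 8 -> bits=1101110110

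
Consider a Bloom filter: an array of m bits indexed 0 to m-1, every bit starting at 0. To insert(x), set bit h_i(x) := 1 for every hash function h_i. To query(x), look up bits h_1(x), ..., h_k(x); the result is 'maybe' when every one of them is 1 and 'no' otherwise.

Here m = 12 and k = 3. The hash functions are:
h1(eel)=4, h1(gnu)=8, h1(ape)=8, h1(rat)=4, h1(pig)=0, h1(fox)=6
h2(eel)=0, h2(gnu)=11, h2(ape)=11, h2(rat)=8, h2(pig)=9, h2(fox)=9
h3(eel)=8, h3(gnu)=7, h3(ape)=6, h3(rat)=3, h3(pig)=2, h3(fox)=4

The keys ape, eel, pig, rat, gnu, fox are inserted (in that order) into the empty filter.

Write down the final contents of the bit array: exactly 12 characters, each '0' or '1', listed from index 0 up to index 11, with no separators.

Start: bits=000000000000
After insert 'ape': sets bits 6 8 11 -> bits=000000101001
After insert 'eel': sets bits 0 4 8 -> bits=100010101001
After insert 'pig': sets bits 0 2 9 -> bits=101010101101
After insert 'rat': sets bits 3 4 8 -> bits=101110101101
After insert 'gnu': sets bits 7 8 11 -> bits=101110111101
After insert 'fox': sets bits 4 6 9 -> bits=101110111101

Answer: 101110111101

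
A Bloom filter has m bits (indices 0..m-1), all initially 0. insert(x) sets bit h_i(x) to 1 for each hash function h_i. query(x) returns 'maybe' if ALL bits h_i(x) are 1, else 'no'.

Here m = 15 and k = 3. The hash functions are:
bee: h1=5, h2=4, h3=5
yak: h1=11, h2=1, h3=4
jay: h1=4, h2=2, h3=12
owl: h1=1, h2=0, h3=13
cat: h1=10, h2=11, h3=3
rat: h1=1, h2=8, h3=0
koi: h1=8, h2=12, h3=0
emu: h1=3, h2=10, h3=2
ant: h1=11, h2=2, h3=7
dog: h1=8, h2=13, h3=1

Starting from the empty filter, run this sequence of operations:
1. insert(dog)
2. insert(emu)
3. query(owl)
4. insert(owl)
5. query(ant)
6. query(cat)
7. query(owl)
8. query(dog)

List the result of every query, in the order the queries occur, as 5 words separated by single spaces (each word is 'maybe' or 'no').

Answer: no no no maybe maybe

Derivation:
Start: bits=000000000000000
Op 1: insert dog -> sets bits 1 8 13 -> bits=010000001000010
Op 2: insert emu -> sets bits 2 3 10 -> bits=011100001010010
Op 3: query owl -> checks bit0=0, bit1=1, bit13=1 (has a 0) -> no
Op 4: insert owl -> sets bits 0 1 13 -> bits=111100001010010
Op 5: query ant -> checks bit2=1, bit7=0, bit11=0 (has a 0) -> no
Op 6: query cat -> checks bit3=1, bit10=1, bit11=0 (has a 0) -> no
Op 7: query owl -> checks bit0=1, bit1=1, bit13=1 (all 1) -> maybe
Op 8: query dog -> checks bit1=1, bit8=1, bit13=1 (all 1) -> maybe
Query results in order: no no no maybe maybe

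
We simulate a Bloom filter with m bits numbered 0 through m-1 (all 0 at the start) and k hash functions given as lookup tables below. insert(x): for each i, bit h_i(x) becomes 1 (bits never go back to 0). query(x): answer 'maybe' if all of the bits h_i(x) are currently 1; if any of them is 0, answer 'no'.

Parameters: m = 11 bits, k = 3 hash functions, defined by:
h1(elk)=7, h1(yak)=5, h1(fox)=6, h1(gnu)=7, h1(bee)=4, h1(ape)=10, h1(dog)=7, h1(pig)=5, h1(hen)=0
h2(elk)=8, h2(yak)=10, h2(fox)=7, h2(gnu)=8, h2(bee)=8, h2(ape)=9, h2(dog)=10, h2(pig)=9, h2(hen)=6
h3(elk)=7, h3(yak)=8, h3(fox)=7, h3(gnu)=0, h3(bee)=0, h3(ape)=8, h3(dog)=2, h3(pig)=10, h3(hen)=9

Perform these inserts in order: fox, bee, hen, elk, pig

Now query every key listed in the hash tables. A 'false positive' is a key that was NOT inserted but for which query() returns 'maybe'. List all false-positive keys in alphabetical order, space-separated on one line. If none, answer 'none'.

Answer: ape gnu yak

Derivation:
Start: bits=00000000000
After insert 'fox': sets bits 6 7 -> bits=00000011000
After insert 'bee': sets bits 0 4 8 -> bits=10001011100
After insert 'hen': sets bits 0 6 9 -> bits=10001011110
After insert 'elk': sets bits 7 8 -> bits=10001011110
After insert 'pig': sets bits 5 9 10 -> bits=10001111111
Not inserted: ape dog gnu yak — query each against bits=10001111111:
query ape: checks bit8=1, bit9=1, bit10=1 (all 1) -> maybe => FALSE POSITIVE
query dog: checks bit2=0, bit7=1, bit10=1 (has a 0) -> no => not a false positive
query gnu: checks bit0=1, bit7=1, bit8=1 (all 1) -> maybe => FALSE POSITIVE
query yak: checks bit5=1, bit8=1, bit10=1 (all 1) -> maybe => FALSE POSITIVE
False positives (alphabetical): ape gnu yak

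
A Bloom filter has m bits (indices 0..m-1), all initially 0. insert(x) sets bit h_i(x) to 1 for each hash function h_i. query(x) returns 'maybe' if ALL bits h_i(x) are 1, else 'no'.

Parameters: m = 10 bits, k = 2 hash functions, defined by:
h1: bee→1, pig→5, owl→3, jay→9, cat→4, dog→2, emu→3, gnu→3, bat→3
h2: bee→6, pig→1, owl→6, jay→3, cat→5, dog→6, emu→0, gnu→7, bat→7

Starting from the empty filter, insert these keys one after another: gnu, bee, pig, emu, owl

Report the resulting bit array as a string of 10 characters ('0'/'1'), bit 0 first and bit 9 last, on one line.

Answer: 1101011100

Derivation:
Start: bits=0000000000
After insert 'gnu': sets bits 3 7 -> bits=0001000100
After insert 'bee': sets bits 1 6 -> bits=0101001100
After insert 'pig': sets bits 1 5 -> bits=0101011100
After insert 'emu': sets bits 0 3 -> bits=1101011100
After insert 'owl': sets bits 3 6 -> bits=1101011100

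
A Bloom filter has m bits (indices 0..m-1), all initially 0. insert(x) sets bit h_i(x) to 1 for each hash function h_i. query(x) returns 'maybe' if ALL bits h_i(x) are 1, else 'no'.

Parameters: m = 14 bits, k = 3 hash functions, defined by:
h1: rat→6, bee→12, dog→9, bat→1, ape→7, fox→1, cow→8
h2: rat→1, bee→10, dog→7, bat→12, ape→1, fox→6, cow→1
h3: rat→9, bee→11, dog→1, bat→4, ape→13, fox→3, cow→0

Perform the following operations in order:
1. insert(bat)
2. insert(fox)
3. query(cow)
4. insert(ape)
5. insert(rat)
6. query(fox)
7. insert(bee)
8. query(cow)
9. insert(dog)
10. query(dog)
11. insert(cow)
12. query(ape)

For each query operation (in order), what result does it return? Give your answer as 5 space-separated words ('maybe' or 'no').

Answer: no maybe no maybe maybe

Derivation:
Start: bits=00000000000000
Op 1: insert bat -> sets bits 1 4 12 -> bits=01001000000010
Op 2: insert fox -> sets bits 1 3 6 -> bits=01011010000010
Op 3: query cow -> checks bit0=0, bit1=1, bit8=0 (has a 0) -> no
Op 4: insert ape -> sets bits 1 7 13 -> bits=01011011000011
Op 5: insert rat -> sets bits 1 6 9 -> bits=01011011010011
Op 6: query fox -> checks bit1=1, bit3=1, bit6=1 (all 1) -> maybe
Op 7: insert bee -> sets bits 10 11 12 -> bits=01011011011111
Op 8: query cow -> checks bit0=0, bit1=1, bit8=0 (has a 0) -> no
Op 9: insert dog -> sets bits 1 7 9 -> bits=01011011011111
Op 10: query dog -> checks bit1=1, bit7=1, bit9=1 (all 1) -> maybe
Op 11: insert cow -> sets bits 0 1 8 -> bits=11011011111111
Op 12: query ape -> checks bit1=1, bit7=1, bit13=1 (all 1) -> maybe
Query results in order: no maybe no maybe maybe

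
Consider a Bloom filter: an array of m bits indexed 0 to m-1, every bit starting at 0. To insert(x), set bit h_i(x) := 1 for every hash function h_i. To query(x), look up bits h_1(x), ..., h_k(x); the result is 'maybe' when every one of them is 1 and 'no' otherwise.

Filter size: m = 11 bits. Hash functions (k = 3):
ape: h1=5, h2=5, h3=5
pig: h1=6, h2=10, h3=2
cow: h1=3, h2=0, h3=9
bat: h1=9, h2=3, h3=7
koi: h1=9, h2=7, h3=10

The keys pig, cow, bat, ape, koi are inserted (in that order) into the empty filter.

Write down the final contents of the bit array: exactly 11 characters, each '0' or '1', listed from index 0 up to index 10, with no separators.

Start: bits=00000000000
After insert 'pig': sets bits 2 6 10 -> bits=00100010001
After insert 'cow': sets bits 0 3 9 -> bits=10110010011
After insert 'bat': sets bits 3 7 9 -> bits=10110011011
After insert 'ape': sets bits 5 -> bits=10110111011
After insert 'koi': sets bits 7 9 10 -> bits=10110111011

Answer: 10110111011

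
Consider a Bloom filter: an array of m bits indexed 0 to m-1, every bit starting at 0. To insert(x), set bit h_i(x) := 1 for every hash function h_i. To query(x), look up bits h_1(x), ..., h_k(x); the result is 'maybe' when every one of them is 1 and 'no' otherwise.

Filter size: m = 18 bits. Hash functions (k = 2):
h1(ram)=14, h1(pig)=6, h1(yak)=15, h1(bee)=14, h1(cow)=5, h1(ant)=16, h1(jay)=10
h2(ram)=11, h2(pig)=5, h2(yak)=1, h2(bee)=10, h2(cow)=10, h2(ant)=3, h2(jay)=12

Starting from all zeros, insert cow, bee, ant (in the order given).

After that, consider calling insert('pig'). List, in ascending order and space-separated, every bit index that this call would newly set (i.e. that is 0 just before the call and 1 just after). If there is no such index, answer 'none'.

Answer: 6

Derivation:
Start: bits=000000000000000000
After insert 'cow': sets bits 5 10 -> bits=000001000010000000
After insert 'bee': sets bits 10 14 -> bits=000001000010001000
After insert 'ant': sets bits 3 16 -> bits=000101000010001010
insert 'pig' would touch bits 5 6; currently bit5=1, bit6=0
Bits that are 0 among those (would change 0->1): 6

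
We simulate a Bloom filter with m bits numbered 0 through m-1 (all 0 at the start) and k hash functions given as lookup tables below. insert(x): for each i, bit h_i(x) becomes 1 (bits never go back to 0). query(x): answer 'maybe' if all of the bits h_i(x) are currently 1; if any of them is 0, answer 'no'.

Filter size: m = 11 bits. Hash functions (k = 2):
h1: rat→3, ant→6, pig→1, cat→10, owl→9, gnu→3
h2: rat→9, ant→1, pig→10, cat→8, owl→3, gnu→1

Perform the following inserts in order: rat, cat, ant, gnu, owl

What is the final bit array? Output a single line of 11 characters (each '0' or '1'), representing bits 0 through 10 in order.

Start: bits=00000000000
After insert 'rat': sets bits 3 9 -> bits=00010000010
After insert 'cat': sets bits 8 10 -> bits=00010000111
After insert 'ant': sets bits 1 6 -> bits=01010010111
After insert 'gnu': sets bits 1 3 -> bits=01010010111
After insert 'owl': sets bits 3 9 -> bits=01010010111

Answer: 01010010111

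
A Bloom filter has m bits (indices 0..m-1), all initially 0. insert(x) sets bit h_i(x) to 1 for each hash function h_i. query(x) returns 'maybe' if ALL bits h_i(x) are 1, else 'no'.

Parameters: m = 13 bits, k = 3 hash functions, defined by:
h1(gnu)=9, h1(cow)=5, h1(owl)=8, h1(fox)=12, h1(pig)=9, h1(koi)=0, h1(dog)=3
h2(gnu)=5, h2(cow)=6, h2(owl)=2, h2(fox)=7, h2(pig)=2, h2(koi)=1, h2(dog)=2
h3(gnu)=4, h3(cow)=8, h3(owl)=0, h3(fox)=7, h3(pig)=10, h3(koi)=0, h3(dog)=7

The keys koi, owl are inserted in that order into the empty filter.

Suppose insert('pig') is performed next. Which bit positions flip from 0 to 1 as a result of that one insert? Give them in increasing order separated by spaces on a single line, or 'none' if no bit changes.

Answer: 9 10

Derivation:
Start: bits=0000000000000
After insert 'koi': sets bits 0 1 -> bits=1100000000000
After insert 'owl': sets bits 0 2 8 -> bits=1110000010000
insert 'pig' would touch bits 2 9 10; currently bit2=1, bit9=0, bit10=0
Bits that are 0 among those (would change 0->1): 9 10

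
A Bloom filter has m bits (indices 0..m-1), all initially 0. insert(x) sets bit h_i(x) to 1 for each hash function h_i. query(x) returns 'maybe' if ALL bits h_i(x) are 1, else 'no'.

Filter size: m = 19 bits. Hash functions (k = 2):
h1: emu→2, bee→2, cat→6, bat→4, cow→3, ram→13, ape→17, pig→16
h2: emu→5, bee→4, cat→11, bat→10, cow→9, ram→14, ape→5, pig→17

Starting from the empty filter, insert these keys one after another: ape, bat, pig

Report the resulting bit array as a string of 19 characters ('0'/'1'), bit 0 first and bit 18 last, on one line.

Answer: 0000110000100000110

Derivation:
Start: bits=0000000000000000000
After insert 'ape': sets bits 5 17 -> bits=0000010000000000010
After insert 'bat': sets bits 4 10 -> bits=0000110000100000010
After insert 'pig': sets bits 16 17 -> bits=0000110000100000110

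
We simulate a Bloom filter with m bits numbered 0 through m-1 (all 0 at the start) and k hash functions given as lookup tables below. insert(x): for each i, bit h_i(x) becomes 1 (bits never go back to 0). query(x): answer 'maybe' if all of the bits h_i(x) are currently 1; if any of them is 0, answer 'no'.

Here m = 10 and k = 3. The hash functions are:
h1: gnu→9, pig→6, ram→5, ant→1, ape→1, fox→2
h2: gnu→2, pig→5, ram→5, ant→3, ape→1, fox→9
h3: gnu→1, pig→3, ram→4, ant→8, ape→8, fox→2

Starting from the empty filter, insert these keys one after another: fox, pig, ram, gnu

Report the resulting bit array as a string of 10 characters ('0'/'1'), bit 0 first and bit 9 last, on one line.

Answer: 0111111001

Derivation:
Start: bits=0000000000
After insert 'fox': sets bits 2 9 -> bits=0010000001
After insert 'pig': sets bits 3 5 6 -> bits=0011011001
After insert 'ram': sets bits 4 5 -> bits=0011111001
After insert 'gnu': sets bits 1 2 9 -> bits=0111111001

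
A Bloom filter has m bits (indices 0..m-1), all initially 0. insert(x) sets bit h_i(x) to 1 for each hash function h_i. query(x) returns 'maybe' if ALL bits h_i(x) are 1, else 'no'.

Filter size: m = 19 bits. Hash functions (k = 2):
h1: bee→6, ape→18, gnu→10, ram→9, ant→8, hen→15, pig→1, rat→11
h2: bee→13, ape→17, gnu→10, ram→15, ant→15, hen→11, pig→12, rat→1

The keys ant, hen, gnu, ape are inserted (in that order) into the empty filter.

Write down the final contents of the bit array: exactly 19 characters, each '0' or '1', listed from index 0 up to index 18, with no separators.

Start: bits=0000000000000000000
After insert 'ant': sets bits 8 15 -> bits=0000000010000001000
After insert 'hen': sets bits 11 15 -> bits=0000000010010001000
After insert 'gnu': sets bits 10 -> bits=0000000010110001000
After insert 'ape': sets bits 17 18 -> bits=0000000010110001011

Answer: 0000000010110001011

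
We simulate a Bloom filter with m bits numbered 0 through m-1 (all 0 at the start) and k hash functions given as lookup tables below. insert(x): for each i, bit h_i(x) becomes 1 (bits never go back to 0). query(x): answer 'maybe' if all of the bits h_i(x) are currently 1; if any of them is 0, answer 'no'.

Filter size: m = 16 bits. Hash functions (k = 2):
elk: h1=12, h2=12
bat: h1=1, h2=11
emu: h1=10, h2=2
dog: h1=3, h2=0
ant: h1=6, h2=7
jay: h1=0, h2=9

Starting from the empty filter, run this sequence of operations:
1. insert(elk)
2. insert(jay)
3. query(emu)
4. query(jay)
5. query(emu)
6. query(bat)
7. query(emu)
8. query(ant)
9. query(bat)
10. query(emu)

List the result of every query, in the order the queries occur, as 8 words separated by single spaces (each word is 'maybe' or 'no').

Answer: no maybe no no no no no no

Derivation:
Start: bits=0000000000000000
Op 1: insert elk -> sets bits 12 -> bits=0000000000001000
Op 2: insert jay -> sets bits 0 9 -> bits=1000000001001000
Op 3: query emu -> checks bit2=0, bit10=0 (has a 0) -> no
Op 4: query jay -> checks bit0=1, bit9=1 (all 1) -> maybe
Op 5: query emu -> checks bit2=0, bit10=0 (has a 0) -> no
Op 6: query bat -> checks bit1=0, bit11=0 (has a 0) -> no
Op 7: query emu -> checks bit2=0, bit10=0 (has a 0) -> no
Op 8: query ant -> checks bit6=0, bit7=0 (has a 0) -> no
Op 9: query bat -> checks bit1=0, bit11=0 (has a 0) -> no
Op 10: query emu -> checks bit2=0, bit10=0 (has a 0) -> no
Query results in order: no maybe no no no no no no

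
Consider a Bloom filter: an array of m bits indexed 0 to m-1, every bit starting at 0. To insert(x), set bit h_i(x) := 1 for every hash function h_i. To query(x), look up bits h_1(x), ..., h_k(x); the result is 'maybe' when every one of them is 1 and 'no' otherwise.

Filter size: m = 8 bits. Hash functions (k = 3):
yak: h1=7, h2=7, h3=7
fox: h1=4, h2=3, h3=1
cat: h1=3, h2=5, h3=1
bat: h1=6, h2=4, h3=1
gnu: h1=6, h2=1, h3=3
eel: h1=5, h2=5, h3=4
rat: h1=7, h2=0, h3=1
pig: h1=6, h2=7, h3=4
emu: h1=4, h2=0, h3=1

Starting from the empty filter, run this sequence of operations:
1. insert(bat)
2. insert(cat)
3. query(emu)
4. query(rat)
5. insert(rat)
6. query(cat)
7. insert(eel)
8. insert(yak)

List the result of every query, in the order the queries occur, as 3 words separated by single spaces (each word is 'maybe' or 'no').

Start: bits=00000000
Op 1: insert bat -> sets bits 1 4 6 -> bits=01001010
Op 2: insert cat -> sets bits 1 3 5 -> bits=01011110
Op 3: query emu -> checks bit0=0, bit1=1, bit4=1 (has a 0) -> no
Op 4: query rat -> checks bit0=0, bit1=1, bit7=0 (has a 0) -> no
Op 5: insert rat -> sets bits 0 1 7 -> bits=11011111
Op 6: query cat -> checks bit1=1, bit3=1, bit5=1 (all 1) -> maybe
Op 7: insert eel -> sets bits 4 5 -> bits=11011111
Op 8: insert yak -> sets bits 7 -> bits=11011111
Query results in order: no no maybe

Answer: no no maybe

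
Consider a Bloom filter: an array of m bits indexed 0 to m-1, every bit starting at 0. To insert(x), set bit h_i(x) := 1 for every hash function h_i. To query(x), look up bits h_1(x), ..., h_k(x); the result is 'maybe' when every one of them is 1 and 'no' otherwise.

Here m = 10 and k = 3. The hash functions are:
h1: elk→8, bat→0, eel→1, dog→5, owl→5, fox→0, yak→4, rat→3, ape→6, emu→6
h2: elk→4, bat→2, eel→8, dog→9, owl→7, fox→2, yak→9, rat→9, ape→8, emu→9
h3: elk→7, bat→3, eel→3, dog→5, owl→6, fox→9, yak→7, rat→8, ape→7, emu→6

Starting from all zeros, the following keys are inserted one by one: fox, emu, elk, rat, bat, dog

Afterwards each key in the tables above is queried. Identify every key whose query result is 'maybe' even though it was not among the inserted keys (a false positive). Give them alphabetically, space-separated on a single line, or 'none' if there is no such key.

Start: bits=0000000000
After insert 'fox': sets bits 0 2 9 -> bits=1010000001
After insert 'emu': sets bits 6 9 -> bits=1010001001
After insert 'elk': sets bits 4 7 8 -> bits=1010101111
After insert 'rat': sets bits 3 8 9 -> bits=1011101111
After insert 'bat': sets bits 0 2 3 -> bits=1011101111
After insert 'dog': sets bits 5 9 -> bits=1011111111
Not inserted: ape eel owl yak — query each against bits=1011111111:
query ape: checks bit6=1, bit7=1, bit8=1 (all 1) -> maybe => FALSE POSITIVE
query eel: checks bit1=0, bit3=1, bit8=1 (has a 0) -> no => not a false positive
query owl: checks bit5=1, bit6=1, bit7=1 (all 1) -> maybe => FALSE POSITIVE
query yak: checks bit4=1, bit7=1, bit9=1 (all 1) -> maybe => FALSE POSITIVE
False positives (alphabetical): ape owl yak

Answer: ape owl yak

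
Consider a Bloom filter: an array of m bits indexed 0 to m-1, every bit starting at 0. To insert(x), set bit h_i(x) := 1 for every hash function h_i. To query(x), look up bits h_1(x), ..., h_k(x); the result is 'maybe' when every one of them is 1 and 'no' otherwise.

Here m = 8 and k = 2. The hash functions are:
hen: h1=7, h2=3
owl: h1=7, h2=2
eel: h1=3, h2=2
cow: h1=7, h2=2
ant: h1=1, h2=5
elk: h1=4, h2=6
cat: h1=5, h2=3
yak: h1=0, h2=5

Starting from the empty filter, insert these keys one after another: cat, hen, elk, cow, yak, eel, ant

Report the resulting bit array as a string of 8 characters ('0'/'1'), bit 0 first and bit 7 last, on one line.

Answer: 11111111

Derivation:
Start: bits=00000000
After insert 'cat': sets bits 3 5 -> bits=00010100
After insert 'hen': sets bits 3 7 -> bits=00010101
After insert 'elk': sets bits 4 6 -> bits=00011111
After insert 'cow': sets bits 2 7 -> bits=00111111
After insert 'yak': sets bits 0 5 -> bits=10111111
After insert 'eel': sets bits 2 3 -> bits=10111111
After insert 'ant': sets bits 1 5 -> bits=11111111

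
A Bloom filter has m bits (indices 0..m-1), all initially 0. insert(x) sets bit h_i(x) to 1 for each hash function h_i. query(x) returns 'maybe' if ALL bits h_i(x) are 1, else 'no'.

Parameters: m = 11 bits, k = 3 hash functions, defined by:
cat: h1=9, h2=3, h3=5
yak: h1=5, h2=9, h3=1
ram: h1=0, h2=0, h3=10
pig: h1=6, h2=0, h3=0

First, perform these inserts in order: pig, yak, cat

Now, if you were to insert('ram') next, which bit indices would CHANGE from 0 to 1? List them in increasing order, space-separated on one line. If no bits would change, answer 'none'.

Start: bits=00000000000
After insert 'pig': sets bits 0 6 -> bits=10000010000
After insert 'yak': sets bits 1 5 9 -> bits=11000110010
After insert 'cat': sets bits 3 5 9 -> bits=11010110010
insert 'ram' would touch bits 0 10; currently bit0=1, bit10=0
Bits that are 0 among those (would change 0->1): 10

Answer: 10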